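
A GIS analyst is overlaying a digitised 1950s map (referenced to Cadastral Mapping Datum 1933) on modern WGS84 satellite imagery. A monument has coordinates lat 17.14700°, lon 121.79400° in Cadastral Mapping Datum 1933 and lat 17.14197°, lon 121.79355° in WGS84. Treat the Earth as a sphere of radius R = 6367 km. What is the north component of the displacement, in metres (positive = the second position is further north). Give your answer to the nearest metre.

Δφ = 17.14197° − 17.14700° = -0.00503°; Δλ = 121.79355° − 121.79400° = -0.00045°.
1° along a meridian = πR/180 = 111125 m.
ΔN = Δφ × 111125 = -559.0 m; ΔE = Δλ × 111125 × cos(17.14700°) = -0.00045 × 111125 × 0.955551 = -47.8 m.

ΔN = -559 m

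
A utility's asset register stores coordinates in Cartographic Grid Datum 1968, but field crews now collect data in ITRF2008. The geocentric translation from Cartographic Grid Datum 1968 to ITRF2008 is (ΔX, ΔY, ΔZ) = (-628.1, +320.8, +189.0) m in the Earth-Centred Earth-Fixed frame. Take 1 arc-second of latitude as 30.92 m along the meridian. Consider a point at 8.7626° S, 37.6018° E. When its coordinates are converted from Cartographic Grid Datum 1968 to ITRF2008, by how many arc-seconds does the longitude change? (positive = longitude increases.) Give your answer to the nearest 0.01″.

Δλ = 20.86″

sin φ = -0.152341, cos φ = 0.988328, sin λ = 0.610170, cos λ = 0.792270.
East component: ΔE = −sin λ·ΔX + cos λ·ΔY = −(0.610170)(-628.1) + (0.792270)(320.8) = 637.41 m.
1° of latitude spans 3600 × 30.92 = 111312 m; at latitude φ, 1° of longitude spans that × cos φ = 110012.8 m, so Δλ = 637.41 / 110012.8 × 3600 = 20.858″.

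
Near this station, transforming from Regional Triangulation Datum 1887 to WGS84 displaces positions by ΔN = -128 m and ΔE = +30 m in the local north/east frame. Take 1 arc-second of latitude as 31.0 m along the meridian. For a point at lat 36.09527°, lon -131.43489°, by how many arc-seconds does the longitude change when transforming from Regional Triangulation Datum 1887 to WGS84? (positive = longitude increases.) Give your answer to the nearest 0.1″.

Δλ = 1.2″

At latitude 36.09527°, cos φ = 0.808039.
1″ of longitude at this latitude = 31.00 × cos φ = 25.0492 m, so Δλ = 30.0 / 25.0492 = 1.198″.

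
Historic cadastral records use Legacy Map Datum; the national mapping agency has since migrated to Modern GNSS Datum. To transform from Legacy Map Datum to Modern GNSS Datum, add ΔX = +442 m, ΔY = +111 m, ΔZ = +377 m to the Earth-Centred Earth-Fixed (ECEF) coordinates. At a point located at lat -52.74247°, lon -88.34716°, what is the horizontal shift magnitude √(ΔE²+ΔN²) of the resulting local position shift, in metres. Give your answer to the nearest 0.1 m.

The local east axis at (φ, λ) is (−sin λ, cos λ, 0), so ΔE = −sin(-88.34716°)·442 + cos(-88.34716°)·111 = 445.02 m.
The local north axis is (−sin φ cos λ, −sin φ sin λ, cos φ), giving ΔN = 10.147 − 88.311 + 228.235 = 150.07 m.
Horizontal magnitude = √(ΔE² + ΔN²) = √(445.02² + 150.07²) = 469.64 m.

469.6 m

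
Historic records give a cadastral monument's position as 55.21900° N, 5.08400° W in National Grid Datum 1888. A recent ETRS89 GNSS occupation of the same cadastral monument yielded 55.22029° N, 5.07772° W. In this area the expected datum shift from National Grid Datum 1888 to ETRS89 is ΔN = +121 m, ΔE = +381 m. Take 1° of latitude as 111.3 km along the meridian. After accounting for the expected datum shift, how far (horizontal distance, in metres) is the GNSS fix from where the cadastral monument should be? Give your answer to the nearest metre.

Observed coordinate differences: Δφ = +0.00129°, Δλ = +0.00628°.
Converting to metres (1° lat = 111300 m, cos φ = 0.570441): observed ΔN = 143.6 m, observed ΔE = 398.7 m.
Subtracting the expected shift leaves a residual of 143.6 − (121) = 22.6 m north and 398.7 − (381) = 17.7 m east.
Residual distance = √(22.6² + 17.7²) = 28.7 m.

29 m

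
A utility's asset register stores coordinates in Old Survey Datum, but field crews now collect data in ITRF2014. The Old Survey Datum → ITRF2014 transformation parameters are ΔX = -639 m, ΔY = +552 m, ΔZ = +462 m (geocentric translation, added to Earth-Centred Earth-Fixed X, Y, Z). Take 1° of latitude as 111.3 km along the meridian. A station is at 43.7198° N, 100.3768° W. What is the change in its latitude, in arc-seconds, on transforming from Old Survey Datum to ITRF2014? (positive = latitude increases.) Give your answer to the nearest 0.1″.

sin φ = 0.691132, cos φ = 0.722728, sin λ = -0.983644, cos λ = -0.180121.
North component: ΔN = −sin φ cos λ·ΔX − sin φ sin λ·ΔY + cos φ·ΔZ = −(0.691132)(-0.180121)(-639) − (0.691132)(-0.983644)(552) + (0.722728)(462) = 629.62 m.
1° of latitude spans 111300 m, so Δφ = 629.62 / 111300 × 3600 = 20.365″.

Δφ = 20.4″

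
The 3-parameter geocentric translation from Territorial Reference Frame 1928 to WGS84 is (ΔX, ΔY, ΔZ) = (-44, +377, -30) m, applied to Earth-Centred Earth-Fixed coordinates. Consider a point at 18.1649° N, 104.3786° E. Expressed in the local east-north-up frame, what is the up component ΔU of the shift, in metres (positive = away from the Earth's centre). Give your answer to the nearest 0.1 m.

The local up (radial) axis is (cos φ cos λ, cos φ sin λ, sin φ), giving ΔU = 10.382 + 346.991 − 9.353 = 348.02 m.

ΔU = 348.0 m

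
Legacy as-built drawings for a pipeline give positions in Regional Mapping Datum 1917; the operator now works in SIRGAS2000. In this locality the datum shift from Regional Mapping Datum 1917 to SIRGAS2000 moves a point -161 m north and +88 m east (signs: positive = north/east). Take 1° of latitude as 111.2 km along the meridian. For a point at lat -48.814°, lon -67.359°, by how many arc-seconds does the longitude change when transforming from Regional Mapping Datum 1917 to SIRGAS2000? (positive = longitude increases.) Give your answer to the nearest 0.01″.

At latitude -48.814°, cos φ = 0.658506.
1° of longitude at this latitude = 111.2 × cos φ = 73.23 km, so Δλ = 88.0 / 73225.8 = 0.0012018° = 4.326″.

Δλ = 4.33″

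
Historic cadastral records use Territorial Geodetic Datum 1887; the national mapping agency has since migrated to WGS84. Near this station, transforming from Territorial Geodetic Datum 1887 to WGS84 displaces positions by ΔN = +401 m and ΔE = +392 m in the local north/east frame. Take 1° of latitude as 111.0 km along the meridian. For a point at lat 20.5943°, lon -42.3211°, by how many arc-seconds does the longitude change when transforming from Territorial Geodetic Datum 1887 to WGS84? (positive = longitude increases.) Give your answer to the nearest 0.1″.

At latitude 20.5943°, cos φ = 0.936095.
1° of longitude at this latitude = 111.0 × cos φ = 103.91 km, so Δλ = 392.0 / 103906.5 = 0.0037726° = 13.581″.

Δλ = 13.6″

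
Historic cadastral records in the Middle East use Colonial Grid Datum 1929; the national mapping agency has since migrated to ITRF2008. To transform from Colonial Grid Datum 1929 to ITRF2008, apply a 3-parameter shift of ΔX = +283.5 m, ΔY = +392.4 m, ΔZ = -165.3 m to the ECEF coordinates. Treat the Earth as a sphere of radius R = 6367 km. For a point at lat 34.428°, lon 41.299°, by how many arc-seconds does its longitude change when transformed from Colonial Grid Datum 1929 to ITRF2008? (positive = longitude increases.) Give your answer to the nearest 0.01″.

Δλ = 4.23″

sin φ = 0.565370, cos φ = 0.824837, sin λ = 0.659989, cos λ = 0.751276.
East component: ΔE = −sin λ·ΔX + cos λ·ΔY = −(0.659989)(283.5) + (0.751276)(392.4) = 107.69 m.
1° of latitude spans πR/180 = 111125 m; at latitude φ, 1° of longitude spans that × cos φ = 91660.1 m, so Δλ = 107.69 / 91660.1 × 3600 = 4.230″.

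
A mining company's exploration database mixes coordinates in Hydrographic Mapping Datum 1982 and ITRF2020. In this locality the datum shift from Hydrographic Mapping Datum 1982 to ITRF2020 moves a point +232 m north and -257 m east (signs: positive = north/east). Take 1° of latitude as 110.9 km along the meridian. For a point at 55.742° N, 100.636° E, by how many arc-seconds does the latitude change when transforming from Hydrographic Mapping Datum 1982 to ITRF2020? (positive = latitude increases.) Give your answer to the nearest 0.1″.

1° of latitude = 110.9 km, so Δφ = 232.0 / 110900 = 0.0020920° = 7.531″.

Δφ = 7.5″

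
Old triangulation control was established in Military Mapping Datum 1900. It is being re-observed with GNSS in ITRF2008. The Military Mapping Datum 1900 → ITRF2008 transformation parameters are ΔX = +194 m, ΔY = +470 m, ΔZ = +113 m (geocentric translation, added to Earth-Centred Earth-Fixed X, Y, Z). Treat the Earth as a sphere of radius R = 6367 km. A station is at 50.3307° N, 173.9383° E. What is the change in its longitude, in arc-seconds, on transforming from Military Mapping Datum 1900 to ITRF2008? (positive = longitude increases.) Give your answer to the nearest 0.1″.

sin φ = 0.769742, cos φ = 0.638355, sin λ = 0.105599, cos λ = -0.994409.
East component: ΔE = −sin λ·ΔX + cos λ·ΔY = −(0.105599)(194) + (-0.994409)(470) = -487.86 m.
1° of latitude spans πR/180 = 111125 m; at latitude φ, 1° of longitude spans that × cos φ = 70937.3 m, so Δλ = -487.86 / 70937.3 × 3600 = -24.758″.

Δλ = -24.8″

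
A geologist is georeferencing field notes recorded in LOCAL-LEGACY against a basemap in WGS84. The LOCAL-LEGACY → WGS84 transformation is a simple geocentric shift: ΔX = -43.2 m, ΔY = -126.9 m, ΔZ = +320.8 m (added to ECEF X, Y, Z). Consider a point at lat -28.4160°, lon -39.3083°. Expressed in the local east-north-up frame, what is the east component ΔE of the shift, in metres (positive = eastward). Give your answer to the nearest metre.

ΔE = -126 m

At φ = -28.4160°, λ = -39.3083°: sin φ = -0.475870, cos φ = 0.879516, sin λ = -0.633493, cos λ = 0.773748.
ΔE = −sin λ·ΔX + cos λ·ΔY = −(-0.633493)·(-43.2) + (0.773748)·(-126.9) = -125.56 m.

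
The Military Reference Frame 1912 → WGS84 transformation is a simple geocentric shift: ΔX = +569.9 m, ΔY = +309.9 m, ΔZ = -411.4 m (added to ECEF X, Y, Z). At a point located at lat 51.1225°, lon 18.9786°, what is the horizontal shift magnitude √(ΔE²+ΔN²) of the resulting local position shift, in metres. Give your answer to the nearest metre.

The local east axis at (φ, λ) is (−sin λ, cos λ, 0), so ΔE = −sin(18.9786°)·569.9 + cos(18.9786°)·309.9 = 107.71 m.
The local north axis is (−sin φ cos λ, −sin φ sin λ, cos φ), giving ΔN = -419.544 − 78.459 − 258.218 = -756.22 m.
Horizontal magnitude = √(ΔE² + ΔN²) = √(107.71² + (-756.22)²) = 763.85 m.

764 m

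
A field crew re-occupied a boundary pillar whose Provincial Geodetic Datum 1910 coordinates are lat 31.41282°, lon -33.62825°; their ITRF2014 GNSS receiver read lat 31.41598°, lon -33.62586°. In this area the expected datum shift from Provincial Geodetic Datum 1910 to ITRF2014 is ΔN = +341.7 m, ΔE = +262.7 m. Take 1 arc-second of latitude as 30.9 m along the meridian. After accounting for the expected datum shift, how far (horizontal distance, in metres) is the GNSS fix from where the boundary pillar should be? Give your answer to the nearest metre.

Observed coordinate differences: Δφ = +0.00316°, Δλ = +0.00239°.
Converting to metres (1° lat = 111240 m, cos φ = 0.853434): observed ΔN = 351.5 m, observed ΔE = 226.9 m.
Subtracting the expected shift leaves a residual of 351.5 − (341.7) = 9.8 m north and 226.9 − (262.7) = -35.8 m east.
Residual distance = √(9.8² + (-35.8)²) = 37.1 m.

37 m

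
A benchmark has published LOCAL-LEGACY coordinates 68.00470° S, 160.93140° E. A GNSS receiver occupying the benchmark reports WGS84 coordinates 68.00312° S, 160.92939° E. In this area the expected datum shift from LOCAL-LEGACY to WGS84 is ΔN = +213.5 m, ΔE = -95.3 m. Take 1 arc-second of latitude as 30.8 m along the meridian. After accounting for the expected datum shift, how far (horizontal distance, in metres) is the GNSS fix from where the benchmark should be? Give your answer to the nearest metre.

Observed coordinate differences: Δφ = +0.00158°, Δλ = -0.00201°.
Converting to metres (1° lat = 110880 m, cos φ = 0.374531): observed ΔN = 175.2 m, observed ΔE = -83.5 m.
Subtracting the expected shift leaves a residual of 175.2 − (213.5) = -38.3 m north and -83.5 − (-95.3) = 11.8 m east.
Residual distance = √((-38.3)² + 11.8²) = 40.1 m.

40 m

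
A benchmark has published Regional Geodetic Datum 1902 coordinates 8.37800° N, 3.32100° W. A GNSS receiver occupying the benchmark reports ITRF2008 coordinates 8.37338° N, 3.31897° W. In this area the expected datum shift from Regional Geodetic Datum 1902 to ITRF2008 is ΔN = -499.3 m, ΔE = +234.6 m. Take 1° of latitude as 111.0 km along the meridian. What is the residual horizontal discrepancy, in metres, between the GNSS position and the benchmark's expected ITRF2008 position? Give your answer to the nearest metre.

18 m

Observed coordinate differences: Δφ = -0.00462°, Δλ = +0.00203°.
Converting to metres (1° lat = 111000 m, cos φ = 0.989328): observed ΔN = -512.8 m, observed ΔE = 222.9 m.
Subtracting the expected shift leaves a residual of -512.8 − (-499.3) = -13.5 m north and 222.9 − (234.6) = -11.7 m east.
Residual distance = √((-13.5)² + (-11.7)²) = 17.9 m.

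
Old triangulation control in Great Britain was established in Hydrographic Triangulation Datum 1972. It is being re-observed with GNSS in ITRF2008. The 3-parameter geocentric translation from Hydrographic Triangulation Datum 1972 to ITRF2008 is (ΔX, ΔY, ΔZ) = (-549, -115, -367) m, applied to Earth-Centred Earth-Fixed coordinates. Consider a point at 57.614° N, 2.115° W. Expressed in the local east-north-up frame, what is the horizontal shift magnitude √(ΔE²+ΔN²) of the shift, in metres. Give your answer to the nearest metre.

At φ = 57.614°, λ = -2.115°: sin φ = 0.844459, cos φ = 0.535620, sin λ = -0.036905, cos λ = 0.999319.
ΔE = −sin λ·ΔX + cos λ·ΔY = −(-0.036905)·(-549) + (0.999319)·(-115) = -135.18 m.
ΔN = −sin φ cos λ·ΔX − sin φ sin λ·ΔY + cos φ·ΔZ = −(0.844459)(0.999319)(-549) − (0.844459)(-0.036905)(-115) + (0.535620)(-367) = 263.14 m.
Horizontal magnitude = √(ΔE² + ΔN²) = √((-135.18)² + 263.14²) = 295.83 m.

296 m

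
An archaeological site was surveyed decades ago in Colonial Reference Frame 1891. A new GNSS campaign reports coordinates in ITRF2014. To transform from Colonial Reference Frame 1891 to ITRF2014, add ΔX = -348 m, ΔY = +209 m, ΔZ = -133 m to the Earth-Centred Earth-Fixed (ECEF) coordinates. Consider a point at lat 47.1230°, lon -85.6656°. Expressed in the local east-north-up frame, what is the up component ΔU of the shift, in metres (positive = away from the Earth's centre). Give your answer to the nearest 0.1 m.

ΔU = -257.2 m

At φ = 47.1230°, λ = -85.6656°: sin φ = 0.732816, cos φ = 0.680427, sin λ = -0.997140, cos λ = 0.075577.
ΔU = cos φ cos λ·ΔX + cos φ sin λ·ΔY + sin φ·ΔZ = (0.680427)(0.075577)(-348) + (0.680427)(-0.997140)(209) + (0.732816)(-133) = -257.16 m.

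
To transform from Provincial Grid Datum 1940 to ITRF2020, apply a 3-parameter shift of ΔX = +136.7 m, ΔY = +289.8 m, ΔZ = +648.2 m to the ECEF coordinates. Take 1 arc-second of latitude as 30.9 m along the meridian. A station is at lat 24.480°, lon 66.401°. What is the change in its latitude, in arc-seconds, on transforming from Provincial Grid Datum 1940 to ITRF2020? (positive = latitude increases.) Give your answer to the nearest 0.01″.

sin φ = 0.414376, cos φ = 0.910106, sin λ = 0.916370, cos λ = 0.400333.
North component: ΔN = −sin φ cos λ·ΔX − sin φ sin λ·ΔY + cos φ·ΔZ = −(0.414376)(0.400333)(136.7) − (0.414376)(0.916370)(289.8) + (0.910106)(648.2) = 457.21 m.
1° of latitude spans 3600 × 30.90 = 111240 m, so Δφ = 457.21 / 111240 × 3600 = 14.796″.

Δφ = 14.80″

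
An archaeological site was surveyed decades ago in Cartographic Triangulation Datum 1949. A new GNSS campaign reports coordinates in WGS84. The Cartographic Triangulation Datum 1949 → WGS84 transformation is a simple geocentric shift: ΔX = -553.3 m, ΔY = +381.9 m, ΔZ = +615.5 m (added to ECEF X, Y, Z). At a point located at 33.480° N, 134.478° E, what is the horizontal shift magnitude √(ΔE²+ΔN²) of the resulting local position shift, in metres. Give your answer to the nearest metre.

The local east axis at (φ, λ) is (−sin λ, cos λ, 0), so ΔE = −sin(134.478°)·(-553.3) + cos(134.478°)·381.9 = 127.22 m.
The local north axis is (−sin φ cos λ, −sin φ sin λ, cos φ), giving ΔN = -213.852 − 150.320 + 513.375 = 149.20 m.
Horizontal magnitude = √(ΔE² + ΔN²) = √(127.22² + 149.20²) = 196.08 m.

196 m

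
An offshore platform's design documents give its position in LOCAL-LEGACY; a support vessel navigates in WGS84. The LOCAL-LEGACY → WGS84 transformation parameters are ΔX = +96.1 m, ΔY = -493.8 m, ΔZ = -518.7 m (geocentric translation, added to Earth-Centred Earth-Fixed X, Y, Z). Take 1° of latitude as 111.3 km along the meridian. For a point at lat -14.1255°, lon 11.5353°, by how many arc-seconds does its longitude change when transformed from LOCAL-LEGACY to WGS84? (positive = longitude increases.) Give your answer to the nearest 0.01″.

sin φ = -0.244047, cos φ = 0.969763, sin λ = 0.199972, cos λ = 0.979802.
East component: ΔE = −sin λ·ΔX + cos λ·ΔY = −(0.199972)(96.1) + (0.979802)(-493.8) = -503.04 m.
1° of latitude spans 111300 m; at latitude φ, 1° of longitude spans that × cos φ = 107934.7 m, so Δλ = -503.04 / 107934.7 × 3600 = -16.778″.

Δλ = -16.78″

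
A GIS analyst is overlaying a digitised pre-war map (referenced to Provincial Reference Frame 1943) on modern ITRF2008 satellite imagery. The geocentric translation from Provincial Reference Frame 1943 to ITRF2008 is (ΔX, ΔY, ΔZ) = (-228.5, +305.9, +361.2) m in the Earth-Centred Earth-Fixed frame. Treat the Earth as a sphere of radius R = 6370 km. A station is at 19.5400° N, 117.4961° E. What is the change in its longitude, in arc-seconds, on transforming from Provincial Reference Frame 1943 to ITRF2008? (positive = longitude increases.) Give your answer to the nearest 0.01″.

sin φ = 0.334465, cos φ = 0.942408, sin λ = 0.887042, cos λ = -0.461688.
East component: ΔE = −sin λ·ΔX + cos λ·ΔY = −(0.887042)(-228.5) + (-0.461688)(305.9) = 61.46 m.
1° of latitude spans πR/180 = 111177 m; at latitude φ, 1° of longitude spans that × cos φ = 104774.6 m, so Δλ = 61.46 / 104774.6 × 3600 = 2.112″.

Δλ = 2.11″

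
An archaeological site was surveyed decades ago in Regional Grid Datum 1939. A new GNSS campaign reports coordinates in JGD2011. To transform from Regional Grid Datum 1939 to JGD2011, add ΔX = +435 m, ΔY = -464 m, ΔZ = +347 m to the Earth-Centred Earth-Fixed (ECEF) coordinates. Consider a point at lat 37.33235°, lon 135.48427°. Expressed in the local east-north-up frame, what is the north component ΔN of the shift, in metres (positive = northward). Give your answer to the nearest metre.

The local north axis is (−sin φ cos λ, −sin φ sin λ, cos φ), giving ΔN = 188.105 + 197.282 + 275.911 = 661.30 m.

ΔN = 661 m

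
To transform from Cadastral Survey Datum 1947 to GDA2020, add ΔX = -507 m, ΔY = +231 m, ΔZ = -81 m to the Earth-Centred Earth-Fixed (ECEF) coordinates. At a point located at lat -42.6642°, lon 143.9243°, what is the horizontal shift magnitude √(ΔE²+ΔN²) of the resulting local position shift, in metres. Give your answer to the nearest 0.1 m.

At φ = -42.6642°, λ = 143.9243°: sin φ = -0.677700, cos φ = 0.735338, sin λ = 0.588854, cos λ = -0.808240.
ΔE = −sin λ·ΔX + cos λ·ΔY = −(0.588854)·(-507) + (-0.808240)·(231) = 111.85 m.
ΔN = −sin φ cos λ·ΔX − sin φ sin λ·ΔY + cos φ·ΔZ = −(-0.677700)(-0.808240)(-507) − (-0.677700)(0.588854)(231) + (0.735338)(-81) = 310.33 m.
Horizontal magnitude = √(ΔE² + ΔN²) = √(111.85² + 310.33²) = 329.87 m.

329.9 m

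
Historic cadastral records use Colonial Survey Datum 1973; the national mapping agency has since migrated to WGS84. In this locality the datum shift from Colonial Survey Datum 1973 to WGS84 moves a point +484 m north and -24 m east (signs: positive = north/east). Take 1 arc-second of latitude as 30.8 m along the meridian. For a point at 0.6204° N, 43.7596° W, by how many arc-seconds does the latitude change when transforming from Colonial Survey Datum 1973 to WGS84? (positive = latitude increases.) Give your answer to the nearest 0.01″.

1″ of latitude = 30.80 m, so Δφ = 484.0 / 30.80 = 15.714″.

Δφ = 15.71″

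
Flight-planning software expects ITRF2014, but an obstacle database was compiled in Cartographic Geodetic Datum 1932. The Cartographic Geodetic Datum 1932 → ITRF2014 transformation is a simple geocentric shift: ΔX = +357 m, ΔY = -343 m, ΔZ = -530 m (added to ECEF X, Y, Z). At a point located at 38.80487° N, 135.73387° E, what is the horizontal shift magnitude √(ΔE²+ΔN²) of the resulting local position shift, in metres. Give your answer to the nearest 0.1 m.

At φ = 38.80487°, λ = 135.73387°: sin φ = 0.626670, cos φ = 0.779285, sin λ = 0.697992, cos λ = -0.716105.
ΔE = −sin λ·ΔX + cos λ·ΔY = −(0.697992)·(357) + (-0.716105)·(-343) = -3.56 m.
ΔN = −sin φ cos λ·ΔX − sin φ sin λ·ΔY + cos φ·ΔZ = −(0.626670)(-0.716105)(357) − (0.626670)(0.697992)(-343) + (0.779285)(-530) = -102.78 m.
Horizontal magnitude = √(ΔE² + ΔN²) = √((-3.56)² + (-102.78)²) = 102.84 m.

102.8 m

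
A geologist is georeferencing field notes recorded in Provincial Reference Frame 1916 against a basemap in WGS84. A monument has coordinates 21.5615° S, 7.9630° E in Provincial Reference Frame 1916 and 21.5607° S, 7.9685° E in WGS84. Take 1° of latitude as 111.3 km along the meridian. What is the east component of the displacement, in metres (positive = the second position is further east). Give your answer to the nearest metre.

Δφ = -21.5607° − -21.5615° = +0.0008°; Δλ = 7.9685° − 7.9630° = +0.0055°.
ΔN = Δφ × 111300 = 89.0 m; ΔE = Δλ × 111300 × cos(-21.5615°) = +0.0055 × 111300 × 0.930024 = 569.3 m.

ΔE = 569 m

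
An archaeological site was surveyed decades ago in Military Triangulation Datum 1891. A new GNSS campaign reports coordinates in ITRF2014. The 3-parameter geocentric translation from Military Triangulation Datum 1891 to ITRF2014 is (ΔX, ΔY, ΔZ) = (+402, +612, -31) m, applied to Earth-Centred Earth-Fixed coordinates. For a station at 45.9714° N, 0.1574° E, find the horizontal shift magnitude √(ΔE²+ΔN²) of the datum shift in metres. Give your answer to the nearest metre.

686 m

The local east axis at (φ, λ) is (−sin λ, cos λ, 0), so ΔE = −sin(0.1574°)·402 + cos(0.1574°)·612 = 610.89 m.
The local north axis is (−sin φ cos λ, −sin φ sin λ, cos φ), giving ΔN = -289.034 − 1.209 − 21.546 = -311.79 m.
Horizontal magnitude = √(ΔE² + ΔN²) = √(610.89² + (-311.79)²) = 685.86 m.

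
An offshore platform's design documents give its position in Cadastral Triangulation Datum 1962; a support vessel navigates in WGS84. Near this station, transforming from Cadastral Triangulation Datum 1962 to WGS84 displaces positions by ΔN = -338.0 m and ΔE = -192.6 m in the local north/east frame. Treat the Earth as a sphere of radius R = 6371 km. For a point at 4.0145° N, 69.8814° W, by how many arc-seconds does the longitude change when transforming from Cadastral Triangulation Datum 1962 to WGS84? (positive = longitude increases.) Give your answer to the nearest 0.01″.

Δλ = -6.25″

At latitude 4.0145°, cos φ = 0.997546.
One radian of longitude at latitude φ spans R cos φ, so Δλ = ΔE / (R cos φ) = -192.6 / (6371000 × 0.997546) = -3.0305e-05 rad = -6.251″.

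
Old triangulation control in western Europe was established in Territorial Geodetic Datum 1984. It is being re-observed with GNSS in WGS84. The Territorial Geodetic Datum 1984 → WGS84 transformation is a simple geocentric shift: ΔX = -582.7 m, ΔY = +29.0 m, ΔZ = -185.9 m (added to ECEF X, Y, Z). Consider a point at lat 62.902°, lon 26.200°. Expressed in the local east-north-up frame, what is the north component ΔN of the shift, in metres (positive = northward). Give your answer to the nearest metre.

At φ = 62.902°, λ = 26.200°: sin φ = 0.890229, cos φ = 0.455514, sin λ = 0.441506, cos λ = 0.897258.
ΔN = −sin φ cos λ·ΔX − sin φ sin λ·ΔY + cos φ·ΔZ = −(0.890229)(0.897258)(-582.7) − (0.890229)(0.441506)(29.0) + (0.455514)(-185.9) = 369.36 m.

ΔN = 369 m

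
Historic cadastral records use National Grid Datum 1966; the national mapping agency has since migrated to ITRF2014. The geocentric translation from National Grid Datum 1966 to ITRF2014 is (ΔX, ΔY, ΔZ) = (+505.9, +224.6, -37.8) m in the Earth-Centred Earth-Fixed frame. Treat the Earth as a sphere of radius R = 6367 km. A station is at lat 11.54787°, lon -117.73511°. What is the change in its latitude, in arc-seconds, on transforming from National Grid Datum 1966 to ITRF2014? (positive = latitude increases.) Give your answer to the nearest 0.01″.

Δφ = 1.62″

sin φ = 0.200187, cos φ = 0.979758, sin λ = -0.885109, cos λ = -0.465385.
North component: ΔN = −sin φ cos λ·ΔX − sin φ sin λ·ΔY + cos φ·ΔZ = −(0.200187)(-0.465385)(505.9) − (0.200187)(-0.885109)(224.6) + (0.979758)(-37.8) = 49.89 m.
1° of latitude spans πR/180 = 111125 m, so Δφ = 49.89 / 111125 × 3600 = 1.616″.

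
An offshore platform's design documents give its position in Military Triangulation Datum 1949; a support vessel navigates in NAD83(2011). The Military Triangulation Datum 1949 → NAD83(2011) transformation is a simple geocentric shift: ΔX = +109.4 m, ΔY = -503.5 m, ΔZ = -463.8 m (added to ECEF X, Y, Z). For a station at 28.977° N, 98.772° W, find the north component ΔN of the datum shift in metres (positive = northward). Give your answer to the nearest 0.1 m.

ΔN = -638.7 m

At φ = 28.977°, λ = -98.772°: sin φ = 0.484458, cos φ = 0.874814, sin λ = -0.988303, cos λ = -0.152503.
ΔN = −sin φ cos λ·ΔX − sin φ sin λ·ΔY + cos φ·ΔZ = −(0.484458)(-0.152503)(109.4) − (0.484458)(-0.988303)(-503.5) + (0.874814)(-463.8) = -638.73 m.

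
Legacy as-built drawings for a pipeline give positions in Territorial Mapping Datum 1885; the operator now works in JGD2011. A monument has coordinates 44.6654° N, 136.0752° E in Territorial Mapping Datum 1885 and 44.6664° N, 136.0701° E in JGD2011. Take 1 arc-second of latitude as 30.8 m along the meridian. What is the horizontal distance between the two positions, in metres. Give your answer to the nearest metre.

417 m

Δφ = 44.6664° − 44.6654° = +0.0010°; Δλ = 136.0701° − 136.0752° = -0.0051°.
1° of latitude = 3600 × 30.80 = 110880 m.
ΔN = Δφ × 110880 = 110.9 m; ΔE = Δλ × 110880 × cos(44.6654°) = -0.0051 × 110880 × 0.711224 = -402.2 m.
Distance = √(ΔE² + ΔN²) = √((-402.2)² + 110.9²) = 417.2 m.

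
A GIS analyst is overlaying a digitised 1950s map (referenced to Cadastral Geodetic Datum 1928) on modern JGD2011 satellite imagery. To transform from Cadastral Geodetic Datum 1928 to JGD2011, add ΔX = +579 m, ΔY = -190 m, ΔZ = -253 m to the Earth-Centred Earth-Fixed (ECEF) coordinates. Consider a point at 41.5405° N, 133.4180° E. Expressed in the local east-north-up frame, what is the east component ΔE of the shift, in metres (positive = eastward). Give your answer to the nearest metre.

At φ = 41.5405°, λ = 133.4180°: sin φ = 0.663149, cos φ = 0.748487, sin λ = 0.726359, cos λ = -0.687316.
ΔE = −sin λ·ΔX + cos λ·ΔY = −(0.726359)·(579) + (-0.687316)·(-190) = -289.97 m.

ΔE = -290 m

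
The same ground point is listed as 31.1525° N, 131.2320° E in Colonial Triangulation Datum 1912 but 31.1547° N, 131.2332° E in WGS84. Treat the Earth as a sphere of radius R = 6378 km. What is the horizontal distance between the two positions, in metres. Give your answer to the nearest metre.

Δφ = 31.1547° − 31.1525° = +0.0022°; Δλ = 131.2332° − 131.2320° = +0.0012°.
1° along a meridian = πR/180 = 111317 m.
ΔN = Δφ × 111317 = 244.9 m; ΔE = Δλ × 111317 × cos(31.1525°) = +0.0012 × 111317 × 0.855793 = 114.3 m.
Distance = √(ΔE² + ΔN²) = √(114.3² + 244.9²) = 270.3 m.

270 m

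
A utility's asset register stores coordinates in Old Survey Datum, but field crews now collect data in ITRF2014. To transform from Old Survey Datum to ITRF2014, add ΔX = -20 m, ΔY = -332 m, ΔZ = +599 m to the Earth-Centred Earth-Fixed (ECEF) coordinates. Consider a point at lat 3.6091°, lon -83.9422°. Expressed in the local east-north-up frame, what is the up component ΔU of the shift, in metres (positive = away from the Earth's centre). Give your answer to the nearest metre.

ΔU = 365 m

At φ = 3.6091°, λ = -83.9422°: sin φ = 0.062949, cos φ = 0.998017, sin λ = -0.994416, cos λ = 0.105532.
ΔU = cos φ cos λ·ΔX + cos φ sin λ·ΔY + sin φ·ΔZ = (0.998017)(0.105532)(-20) + (0.998017)(-0.994416)(-332) + (0.062949)(599) = 365.09 m.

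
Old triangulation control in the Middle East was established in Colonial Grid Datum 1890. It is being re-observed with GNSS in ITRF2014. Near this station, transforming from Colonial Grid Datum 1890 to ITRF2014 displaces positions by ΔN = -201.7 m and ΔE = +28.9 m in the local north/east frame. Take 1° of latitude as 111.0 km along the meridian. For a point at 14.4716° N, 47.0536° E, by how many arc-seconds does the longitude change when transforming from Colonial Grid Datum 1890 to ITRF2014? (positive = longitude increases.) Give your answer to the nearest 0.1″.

Δλ = 1.0″

At latitude 14.4716°, cos φ = 0.968272.
1° of longitude at this latitude = 111.0 × cos φ = 107.48 km, so Δλ = 28.9 / 107478.2 = 0.0002689° = 0.968″.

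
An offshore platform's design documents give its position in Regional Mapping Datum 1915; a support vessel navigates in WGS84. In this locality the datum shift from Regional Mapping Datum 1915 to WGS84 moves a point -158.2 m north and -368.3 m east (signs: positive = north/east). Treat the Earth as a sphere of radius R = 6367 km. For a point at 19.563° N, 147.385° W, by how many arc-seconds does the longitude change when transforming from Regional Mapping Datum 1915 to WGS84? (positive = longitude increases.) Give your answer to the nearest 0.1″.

Δλ = -12.7″

At latitude 19.563°, cos φ = 0.942274.
One radian of longitude at latitude φ spans R cos φ, so Δλ = ΔE / (R cos φ) = -368.3 / (6367000 × 0.942274) = -6.1389e-05 rad = -12.662″.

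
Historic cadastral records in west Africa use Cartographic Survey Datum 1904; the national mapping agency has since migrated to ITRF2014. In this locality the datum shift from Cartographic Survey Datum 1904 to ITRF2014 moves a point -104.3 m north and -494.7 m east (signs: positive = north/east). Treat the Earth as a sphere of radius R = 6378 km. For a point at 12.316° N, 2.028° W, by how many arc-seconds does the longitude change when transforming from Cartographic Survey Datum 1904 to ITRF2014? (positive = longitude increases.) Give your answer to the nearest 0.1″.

At latitude 12.316°, cos φ = 0.976986.
One radian of longitude at latitude φ spans R cos φ, so Δλ = ΔE / (R cos φ) = -494.7 / (6378000 × 0.976986) = -7.9391e-05 rad = -16.375″.

Δλ = -16.4″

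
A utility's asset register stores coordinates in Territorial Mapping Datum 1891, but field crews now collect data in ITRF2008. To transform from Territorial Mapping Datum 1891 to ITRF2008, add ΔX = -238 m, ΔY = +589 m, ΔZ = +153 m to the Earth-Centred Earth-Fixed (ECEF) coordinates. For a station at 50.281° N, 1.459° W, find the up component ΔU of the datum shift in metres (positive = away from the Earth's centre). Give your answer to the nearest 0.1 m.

ΔU = -43.9 m

The local up (radial) axis is (cos φ cos λ, cos φ sin λ, sin φ), giving ΔU = -152.038 − 9.583 + 117.686 = -43.94 m.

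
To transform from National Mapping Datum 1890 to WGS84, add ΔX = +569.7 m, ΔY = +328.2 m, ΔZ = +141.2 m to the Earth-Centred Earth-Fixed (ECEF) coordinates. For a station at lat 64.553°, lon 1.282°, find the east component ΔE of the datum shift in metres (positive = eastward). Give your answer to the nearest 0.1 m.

At φ = 64.553°, λ = 1.282°: sin φ = 0.902983, cos φ = 0.429676, sin λ = 0.022373, cos λ = 0.999750.
ΔE = −sin λ·ΔX + cos λ·ΔY = −(0.022373)·(569.7) + (0.999750)·(328.2) = 315.37 m.

ΔE = 315.4 m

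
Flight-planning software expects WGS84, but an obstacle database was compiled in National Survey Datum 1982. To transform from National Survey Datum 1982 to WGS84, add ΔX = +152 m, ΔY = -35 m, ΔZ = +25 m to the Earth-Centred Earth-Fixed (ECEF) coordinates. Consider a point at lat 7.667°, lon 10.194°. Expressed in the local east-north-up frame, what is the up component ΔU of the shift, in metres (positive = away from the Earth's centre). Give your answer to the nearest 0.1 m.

ΔU = 145.5 m

At φ = 7.667°, λ = 10.194°: sin φ = 0.133415, cos φ = 0.991060, sin λ = 0.176982, cos λ = 0.984214.
ΔU = cos φ cos λ·ΔX + cos φ sin λ·ΔY + sin φ·ΔZ = (0.991060)(0.984214)(152) + (0.991060)(0.176982)(-35) + (0.133415)(25) = 145.46 m.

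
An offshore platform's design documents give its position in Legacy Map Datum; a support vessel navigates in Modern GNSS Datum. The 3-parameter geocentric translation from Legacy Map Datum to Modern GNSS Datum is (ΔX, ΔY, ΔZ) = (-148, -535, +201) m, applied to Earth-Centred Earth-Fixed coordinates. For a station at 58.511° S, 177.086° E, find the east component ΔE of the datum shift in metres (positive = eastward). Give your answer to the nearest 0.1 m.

The local east axis at (φ, λ) is (−sin λ, cos λ, 0), so ΔE = −sin(177.086°)·(-148) + cos(177.086°)·(-535) = 541.83 m.

ΔE = 541.8 m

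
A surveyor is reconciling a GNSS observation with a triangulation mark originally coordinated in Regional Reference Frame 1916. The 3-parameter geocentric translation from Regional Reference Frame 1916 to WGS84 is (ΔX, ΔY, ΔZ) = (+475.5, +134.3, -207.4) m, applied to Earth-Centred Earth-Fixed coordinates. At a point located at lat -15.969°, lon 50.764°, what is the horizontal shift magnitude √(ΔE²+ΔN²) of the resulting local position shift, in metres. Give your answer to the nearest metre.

At φ = -15.969°, λ = 50.764°: sin φ = -0.275117, cos φ = 0.961411, sin λ = 0.774547, cos λ = 0.632516.
ΔE = −sin λ·ΔX + cos λ·ΔY = −(0.774547)·(475.5) + (0.632516)·(134.3) = -283.35 m.
ΔN = −sin φ cos λ·ΔX − sin φ sin λ·ΔY + cos φ·ΔZ = −(-0.275117)(0.632516)(475.5) − (-0.275117)(0.774547)(134.3) + (0.961411)(-207.4) = -88.03 m.
Horizontal magnitude = √(ΔE² + ΔN²) = √((-283.35)² + (-88.03)²) = 296.71 m.

297 m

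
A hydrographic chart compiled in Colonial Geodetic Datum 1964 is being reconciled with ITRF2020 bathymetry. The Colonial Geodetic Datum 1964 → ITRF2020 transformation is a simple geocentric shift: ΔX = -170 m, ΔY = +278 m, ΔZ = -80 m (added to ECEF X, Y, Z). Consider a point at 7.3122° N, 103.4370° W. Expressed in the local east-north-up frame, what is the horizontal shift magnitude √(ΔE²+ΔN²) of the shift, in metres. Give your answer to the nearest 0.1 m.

At φ = 7.3122°, λ = -103.4370°: sin φ = 0.127276, cos φ = 0.991867, sin λ = -0.972626, cos λ = -0.232376.
ΔE = −sin λ·ΔX + cos λ·ΔY = −(-0.972626)·(-170) + (-0.232376)·(278) = -229.95 m.
ΔN = −sin φ cos λ·ΔX − sin φ sin λ·ΔY + cos φ·ΔZ = −(0.127276)(-0.232376)(-170) − (0.127276)(-0.972626)(278) + (0.991867)(-80) = -49.96 m.
Horizontal magnitude = √(ΔE² + ΔN²) = √((-229.95)² + (-49.96)²) = 235.31 m.

235.3 m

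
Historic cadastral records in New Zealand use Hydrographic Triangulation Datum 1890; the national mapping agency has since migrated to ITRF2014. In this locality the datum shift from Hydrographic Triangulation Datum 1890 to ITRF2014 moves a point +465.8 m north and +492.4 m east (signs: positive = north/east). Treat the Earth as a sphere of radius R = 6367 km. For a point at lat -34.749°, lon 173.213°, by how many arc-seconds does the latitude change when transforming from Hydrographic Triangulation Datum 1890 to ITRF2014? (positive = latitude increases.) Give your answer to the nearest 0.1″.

Δφ = 15.1″

On a sphere of radius R, 1 rad of latitude = R, so Δφ = ΔN / R = 465.8 / 6367000 = 7.3158e-05 rad = 15.090″.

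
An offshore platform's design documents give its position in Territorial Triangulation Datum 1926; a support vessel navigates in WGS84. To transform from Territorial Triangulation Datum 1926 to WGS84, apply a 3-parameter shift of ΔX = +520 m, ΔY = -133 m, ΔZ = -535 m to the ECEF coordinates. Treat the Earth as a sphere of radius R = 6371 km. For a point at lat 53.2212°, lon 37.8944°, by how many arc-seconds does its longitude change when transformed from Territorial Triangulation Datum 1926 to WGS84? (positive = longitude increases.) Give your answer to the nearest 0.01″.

Δλ = -22.95″

sin φ = 0.800953, cos φ = 0.598727, sin λ = 0.614208, cos λ = 0.789144.
East component: ΔE = −sin λ·ΔX + cos λ·ΔY = −(0.614208)(520) + (0.789144)(-133) = -424.34 m.
1° of latitude spans πR/180 = 111195 m; at latitude φ, 1° of longitude spans that × cos φ = 66575.4 m, so Δλ = -424.34 / 66575.4 × 3600 = -22.946″.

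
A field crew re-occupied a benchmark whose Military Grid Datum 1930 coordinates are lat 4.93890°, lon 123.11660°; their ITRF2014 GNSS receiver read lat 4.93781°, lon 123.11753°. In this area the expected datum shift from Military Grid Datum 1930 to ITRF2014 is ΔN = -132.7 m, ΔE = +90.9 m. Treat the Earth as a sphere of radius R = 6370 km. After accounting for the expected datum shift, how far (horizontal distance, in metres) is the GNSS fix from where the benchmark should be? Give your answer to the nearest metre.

17 m

Observed coordinate differences: Δφ = -0.00109°, Δλ = +0.00093°.
Converting to metres (1° lat = 111177 m, cos φ = 0.996287): observed ΔN = -121.2 m, observed ΔE = 103.0 m.
Subtracting the expected shift leaves a residual of -121.2 − (-132.7) = 11.5 m north and 103.0 − (90.9) = 12.1 m east.
Residual distance = √(11.5² + 12.1²) = 16.7 m.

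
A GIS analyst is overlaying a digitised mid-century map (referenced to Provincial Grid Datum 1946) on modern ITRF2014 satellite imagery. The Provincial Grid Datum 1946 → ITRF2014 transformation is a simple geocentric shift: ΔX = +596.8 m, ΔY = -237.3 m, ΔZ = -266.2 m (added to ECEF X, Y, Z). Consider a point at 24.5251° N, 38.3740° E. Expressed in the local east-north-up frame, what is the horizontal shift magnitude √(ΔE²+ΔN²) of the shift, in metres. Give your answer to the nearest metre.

At φ = 24.5251°, λ = 38.3740°: sin φ = 0.415092, cos φ = 0.909780, sin λ = 0.620792, cos λ = 0.783975.
ΔE = −sin λ·ΔX + cos λ·ΔY = −(0.620792)·(596.8) + (0.783975)·(-237.3) = -556.53 m.
ΔN = −sin φ cos λ·ΔX − sin φ sin λ·ΔY + cos φ·ΔZ = −(0.415092)(0.783975)(596.8) − (0.415092)(0.620792)(-237.3) + (0.909780)(-266.2) = -375.25 m.
Horizontal magnitude = √(ΔE² + ΔN²) = √((-556.53)² + (-375.25)²) = 671.22 m.

671 m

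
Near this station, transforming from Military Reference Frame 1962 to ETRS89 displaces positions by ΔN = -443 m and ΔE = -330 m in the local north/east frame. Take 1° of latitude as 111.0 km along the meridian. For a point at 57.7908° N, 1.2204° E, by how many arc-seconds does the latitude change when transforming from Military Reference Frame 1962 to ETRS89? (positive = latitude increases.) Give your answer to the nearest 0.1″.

1° of latitude = 111.0 km, so Δφ = -443.0 / 111000 = -0.0039910° = -14.368″.

Δφ = -14.4″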